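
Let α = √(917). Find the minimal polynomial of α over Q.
m_α(x) = x^2 - 917

α satisfies α^2 - 917 = 0, so x^2 - 917 annihilates α. Since d = 917 is squarefree and ≠ 1, it is not a perfect square in Q, so x^2 - 917 has no rational root and is therefore irreducible over Q (a degree-2 polynomial over a field is irreducible iff it has no root). Hence m_α(x) = x^2 - 917.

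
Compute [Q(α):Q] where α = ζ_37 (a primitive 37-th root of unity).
[Q(α):Q] = 36

The minimal polynomial of ζ_37 over Q is the 37-th cyclotomic polynomial Φ_37(x), which is irreducible over Q and has degree φ(37) = 36. Hence [Q(α):Q] = φ(37) = 36.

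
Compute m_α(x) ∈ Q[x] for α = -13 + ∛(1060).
m_α(x) = x^3 + 39x^2 + 507x + 1137

Set β = α + 13 = ∛(1060), so β^3 = 1060. Then (α + 13)^3 - 1060 = 0, i.e. α is a root of g(x) = (x + 13)^3 - 1060 = x^3 + 39x^2 + 507x + 1137. Since g(x) = h(x + 13) where h(x) = x^3 - 1060, and h is irreducible over Q (because 1060 is not a perfect cube, so h has no rational root, and a monic cubic with no rational root is irreducible), g is also irreducible (irreducibility is preserved under the substitution x → x + 13). Hence m_α(x) = x^3 + 39x^2 + 507x + 1137.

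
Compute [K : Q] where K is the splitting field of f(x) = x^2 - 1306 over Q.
[K : Q] = 2

f(x) = x^2 - 1306 factors as (x - √1306)(x + √1306). The splitting field is K = Q(√1306). Since 1306 is squarefree and > 1, it is not a perfect square, so x^2 - 1306 is irreducible over Q and [Q(√1306) : Q] = 2. Hence [K : Q] = 2.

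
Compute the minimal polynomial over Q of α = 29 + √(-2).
m_α(x) = x^2 - 58x + 843

From α - 29 = √(-2), squaring gives (α - 29)^2 = -2, i.e. α^2 - 58α + 841 = -2, so α^2 - 58α + 843 = 0. The discriminant of x^2 - 58x + 843 is (-58)^2 - 4·(843) = 3364 - 3372 = -8, and 4·(-2) is not a perfect square in Q since -2 is squarefree and ≠ 1. Hence x^2 - 58x + 843 is irreducible over Q and is the minimal polynomial of α.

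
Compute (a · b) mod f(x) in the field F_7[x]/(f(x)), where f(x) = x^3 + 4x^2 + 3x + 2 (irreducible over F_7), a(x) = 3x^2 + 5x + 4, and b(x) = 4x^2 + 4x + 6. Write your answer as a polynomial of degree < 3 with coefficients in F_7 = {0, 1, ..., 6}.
a · b ≡ 5x^2 (mod f(x))

Multiply in F_7[x]: a(x)·b(x) = (3x^2 + 5x + 4)·(4x^2 + 4x + 6) = 5x^4 + 4x^3 + 5x^2 + 4x + 3. This has degree ≥ 3, so divide by f(x) over F_7: 5x^4 + 4x^3 + 5x^2 + 4x + 3 = (5x + 5)·(x^3 + 4x^2 + 3x + 2) + (5x^2). Hence a·b ≡ 5x^2 (mod f). (F_7[x]/(f) is a field with 7^3 = 343 elements since f is irreducible of degree 3.)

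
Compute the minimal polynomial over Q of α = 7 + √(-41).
m_α(x) = x^2 - 14x + 90

From α - 7 = √(-41), squaring gives (α - 7)^2 = -41, i.e. α^2 - 14α + 49 = -41, so α^2 - 14α + 90 = 0. The discriminant of x^2 - 14x + 90 is (-14)^2 - 4·(90) = 196 - 360 = -164, and 4·(-41) is not a perfect square in Q since -41 is squarefree and ≠ 1. Hence x^2 - 14x + 90 is irreducible over Q and is the minimal polynomial of α.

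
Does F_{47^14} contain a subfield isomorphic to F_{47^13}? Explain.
No: F_{47^13} is not a subfield of F_{47^14}

F_{p^m} embeds in F_{p^n} iff m | n. Here 13 ∤ 14 (since 14 = 1·13 + 1 with remainder 1 ≠ 0), so F_{47^13} is not a subfield of F_{47^14}. Equivalently: if it were, the tower law would give 13 = [F_{47^13}:F_47] dividing [F_{47^14}:F_47] = 14, contradiction.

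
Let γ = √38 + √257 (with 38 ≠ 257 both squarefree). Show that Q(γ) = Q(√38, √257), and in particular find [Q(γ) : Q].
[Q(γ) : Q] = 4 (equivalently, Q(γ) = Q(√38, √257))

Obviously Q(γ) ⊆ Q(√38, √257), and [Q(√38, √257):Q] = 4 (since 38, 257 are distinct squarefree integers > 1 with 9766 not a perfect square). To show equality we compute the minimal polynomial of γ. From γ = √38 + √257: γ^2 = 38 + 2√(9766) + 257 = 295 + 2√(9766), so γ^2 - 295 = 2√(9766); squaring, (γ^2 - 295)^2 = 4·9766, i.e. γ^4 - 590γ^2 + 87025 - 39064 = 0, i.e. γ^4 - 590γ^2 + 47961 = 0. So γ is a root of x^4 - 590x^2 + 47961. This polynomial is irreducible over Q: it has no rational root (each ±√38 ± √257 is irrational), and any factorization into two quadratics over Q would force √(9766) ∈ Q (pairing opposite roots) or √38, √257 ∈ Q (other pairings), all impossible. Hence [Q(γ):Q] = 4 = [Q(√38, √257):Q], so Q(γ) = Q(√38, √257).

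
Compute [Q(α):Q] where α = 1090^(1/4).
[Q(α):Q] = 4

α is a root of x^4 - 1090. By Eisenstein's criterion at the prime p = 2 (which divides the constant term 1090 but p^2 = 4 does not, since 1090 is squarefree), x^4 - 1090 is irreducible over Q. Hence [Q(α):Q] = 4.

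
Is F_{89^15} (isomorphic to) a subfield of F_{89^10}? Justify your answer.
No: F_{89^15} is not a subfield of F_{89^10}

F_{p^m} embeds in F_{p^n} iff m | n. Here 15 ∤ 10 (since 10 = 0·15 + 10 with remainder 10 ≠ 0), so F_{89^15} is not a subfield of F_{89^10}. Equivalently: if it were, the tower law would give 15 = [F_{89^15}:F_89] dividing [F_{89^10}:F_89] = 10, contradiction.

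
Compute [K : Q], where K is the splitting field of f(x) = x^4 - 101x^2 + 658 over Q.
[K : Q] = 4

Solving the quadratic in x^2: x^2 = (101 ± √(101^2 - 4·658))/2 = (101 ± √7569)/2 = (101 ± 87)/2, giving x^2 = 94 or x^2 = 7. So f(x) = (x^2 - 94)(x^2 - 7) and the roots of f are ±√94, ±√7. Hence the splitting field is K = Q(√94, √7). Since 94 and 7 are distinct squarefree integers > 1, their product 658 is not a perfect square, so √7 ∉ Q(√94). By the tower law [K:Q] = [Q(√94,√7):Q(√94)] · [Q(√94):Q] = 2 · 2 = 4.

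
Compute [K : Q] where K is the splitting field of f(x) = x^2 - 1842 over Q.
[K : Q] = 2

f(x) = x^2 - 1842 factors as (x - √1842)(x + √1842). The splitting field is K = Q(√1842). Since 1842 is squarefree and > 1, it is not a perfect square, so x^2 - 1842 is irreducible over Q and [Q(√1842) : Q] = 2. Hence [K : Q] = 2.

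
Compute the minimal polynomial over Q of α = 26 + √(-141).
m_α(x) = x^2 - 52x + 817

From α - 26 = √(-141), squaring gives (α - 26)^2 = -141, i.e. α^2 - 52α + 676 = -141, so α^2 - 52α + 817 = 0. The discriminant of x^2 - 52x + 817 is (-52)^2 - 4·(817) = 2704 - 3268 = -564, and 4·(-141) is not a perfect square in Q since -141 is squarefree and ≠ 1. Hence x^2 - 52x + 817 is irreducible over Q and is the minimal polynomial of α.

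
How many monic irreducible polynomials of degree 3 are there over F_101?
There are 343400 monic irreducible polynomials of degree 3 over F_101

Each element of F_{101^3} that lies in no proper subfield is a root of exactly one monic irreducible of degree 3 over F_101, and each such polynomial has 3 distinct roots in F_{101^3}. By Möbius inversion the count is N_101(3) = (1/3) Σ_{d|3} μ(3/d) · 101^d = (1/3)(μ(3)·101^1 + μ(1)·101^3) = 1030200/3 = 343400.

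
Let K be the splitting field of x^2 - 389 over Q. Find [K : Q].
[K : Q] = 2

f(x) = x^2 - 389 factors as (x - √389)(x + √389). The splitting field is K = Q(√389). Since 389 is squarefree and > 1, it is not a perfect square, so x^2 - 389 is irreducible over Q and [Q(√389) : Q] = 2. Hence [K : Q] = 2.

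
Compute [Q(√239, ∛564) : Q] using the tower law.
[Q(√239, ∛564) : Q] = 6

Let L = Q(√239, ∛564). Since Q(√239) ⊂ L and [Q(√239):Q] = 2, the tower law gives 2 | [L:Q]. Likewise Q(∛564) ⊂ L with [Q(∛564):Q] = 3 (because 564 is not a perfect cube), so 3 | [L:Q]. As gcd(2,3) = 1, [L:Q] is divisible by 6. Conversely L is generated over Q by √239 and ∛564, so [L:Q] ≤ 2·3 = 6. Therefore [Q(√239, ∛564) : Q] = 6.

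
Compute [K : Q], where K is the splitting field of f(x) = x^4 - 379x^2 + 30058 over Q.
[K : Q] = 4

Solving the quadratic in x^2: x^2 = (379 ± √(379^2 - 4·30058))/2 = (379 ± √23409)/2 = (379 ± 153)/2, giving x^2 = 113 or x^2 = 266. So f(x) = (x^2 - 113)(x^2 - 266) and the roots of f are ±√113, ±√266. Hence the splitting field is K = Q(√113, √266). Since 113 and 266 are distinct squarefree integers > 1, their product 30058 is not a perfect square, so √266 ∉ Q(√113). By the tower law [K:Q] = [Q(√113,√266):Q(√113)] · [Q(√113):Q] = 2 · 2 = 4.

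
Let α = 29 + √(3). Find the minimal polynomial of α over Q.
m_α(x) = x^2 - 58x + 838

From α - 29 = √(3), squaring gives (α - 29)^2 = 3, i.e. α^2 - 58α + 841 = 3, so α^2 - 58α + 838 = 0. The discriminant of x^2 - 58x + 838 is (-58)^2 - 4·(838) = 3364 - 3352 = 12, and 4·(3) is not a perfect square in Q since 3 is squarefree and ≠ 1. Hence x^2 - 58x + 838 is irreducible over Q and is the minimal polynomial of α.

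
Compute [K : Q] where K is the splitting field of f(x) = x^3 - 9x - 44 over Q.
[K : Q] = 6

By the rational root test, any rational root of the monic integer polynomial f(x) = x^3 - 9x - 44 must be an integer dividing the constant term -44, i.e. one of ±{1, 2, 4, 11, 22, 44}. Evaluating: f(1) = -52, f(-1) = -36, f(2) = -54, f(-2) = -34, f(4) = -16, f(-4) = -72, f(11) = 1188, f(-11) = -1276, f(22) = 10406, f(-22) = -10494, f(44) = 84744, f(-44) = -84832; none is 0, so f has no rational root and is therefore irreducible over Q (a cubic with no linear factor over a field is irreducible). For an irreducible cubic, the Galois group is A_3 or S_3 according as the discriminant disc(f) = -4a^3 - 27b^2 = -4·(-9)^3 - 27·(-44)^2 = -49356 is or is not a square in Q. Here disc(f) = -49356 is not a perfect square in Q, so the Galois group of f over Q is not contained in A_3 and must be all of S_3. The splitting field has degree |S_3| = 6 over Q, so [K : Q] = 6.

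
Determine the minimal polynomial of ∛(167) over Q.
m_α(x) = x^3 - 167

α satisfies α^3 = 167, so x^3 - 167 annihilates α. By the rational root test, a rational root p/q (in lowest terms) of x^3 - 167 would satisfy p^3 = 167 q^3, forcing q = 1 and p^3 = 167; but 167 is not a perfect cube, contradiction. A monic cubic over Q with no rational root is irreducible (any nontrivial factorization would include a linear factor). Hence x^3 - 167 is the minimal polynomial of α, and in particular [Q(α):Q] = 3.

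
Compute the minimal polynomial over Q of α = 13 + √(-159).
m_α(x) = x^2 - 26x + 328

From α - 13 = √(-159), squaring gives (α - 13)^2 = -159, i.e. α^2 - 26α + 169 = -159, so α^2 - 26α + 328 = 0. The discriminant of x^2 - 26x + 328 is (-26)^2 - 4·(328) = 676 - 1312 = -636, and 4·(-159) is not a perfect square in Q since -159 is squarefree and ≠ 1. Hence x^2 - 26x + 328 is irreducible over Q and is the minimal polynomial of α.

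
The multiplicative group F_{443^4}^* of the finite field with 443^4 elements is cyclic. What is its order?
|F_{443^4}^*| = 38513670000

F_{443^4} has 443^4 = 38513670001 elements; its multiplicative group consists of all nonzero elements, so |F_{443^4}^*| = 38513670001 - 1 = 38513670000. (It is cyclic since any finite subgroup of the multiplicative group of a field is cyclic.)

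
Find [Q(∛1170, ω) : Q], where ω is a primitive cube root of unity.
[Q(∛1170, ω) : Q] = 6

[Q(∛1170):Q] = 3 (min poly x^3 - 1170, irreducible since 1170 is not a perfect cube). [Q(ω):Q] = 2 (min poly x^2 + x + 1). Since Q(∛1170) ⊂ R and ω ∉ R, we have ω ∉ Q(∛1170), so x^2 + x + 1 remains irreducible over Q(∛1170) and [Q(∛1170, ω) : Q(∛1170)] = 2. By the tower law, [Q(∛1170, ω) : Q] = 3 · 2 = 6. (In fact Q(∛1170, ω) is the splitting field of x^3 - 1170 over Q.)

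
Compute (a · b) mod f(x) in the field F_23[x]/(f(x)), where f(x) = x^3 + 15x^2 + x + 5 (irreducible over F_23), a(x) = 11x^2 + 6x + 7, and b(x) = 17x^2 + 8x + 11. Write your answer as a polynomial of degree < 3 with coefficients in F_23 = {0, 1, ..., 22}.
a · b ≡ 19x^2 + 8x + 19 (mod f(x))

Multiply in F_23[x]: a(x)·b(x) = (11x^2 + 6x + 7)·(17x^2 + 8x + 11) = 3x^4 + 6x^3 + 12x^2 + 7x + 8. This has degree ≥ 3, so divide by f(x) over F_23: 3x^4 + 6x^3 + 12x^2 + 7x + 8 = (3x + 7)·(x^3 + 15x^2 + x + 5) + (19x^2 + 8x + 19). Hence a·b ≡ 19x^2 + 8x + 19 (mod f). (F_23[x]/(f) is a field with 23^3 = 12167 elements since f is irreducible of degree 3.)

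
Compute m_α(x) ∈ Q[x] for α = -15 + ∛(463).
m_α(x) = x^3 + 45x^2 + 675x + 2912

Set β = α + 15 = ∛(463), so β^3 = 463. Then (α + 15)^3 - 463 = 0, i.e. α is a root of g(x) = (x + 15)^3 - 463 = x^3 + 45x^2 + 675x + 2912. Since g(x) = h(x + 15) where h(x) = x^3 - 463, and h is irreducible over Q (because 463 is not a perfect cube, so h has no rational root, and a monic cubic with no rational root is irreducible), g is also irreducible (irreducibility is preserved under the substitution x → x + 15). Hence m_α(x) = x^3 + 45x^2 + 675x + 2912.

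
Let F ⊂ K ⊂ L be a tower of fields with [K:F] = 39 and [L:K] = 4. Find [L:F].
[L:F] = 156

The tower law says that for any tower of field extensions F ⊂ K ⊂ L with finite degrees, [L:F] = [L:K] · [K:F]. Here this gives [L:F] = 4 · 39 = 156.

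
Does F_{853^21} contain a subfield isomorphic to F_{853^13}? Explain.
No: F_{853^13} is not a subfield of F_{853^21}

F_{p^m} embeds in F_{p^n} iff m | n. Here 13 ∤ 21 (since 21 = 1·13 + 8 with remainder 8 ≠ 0), so F_{853^13} is not a subfield of F_{853^21}. Equivalently: if it were, the tower law would give 13 = [F_{853^13}:F_853] dividing [F_{853^21}:F_853] = 21, contradiction.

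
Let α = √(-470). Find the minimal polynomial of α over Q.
m_α(x) = x^2 + 470

α satisfies α^2 + 470 = 0, so x^2 + 470 annihilates α. Since d = -470 is squarefree and ≠ 1, it is not a perfect square in Q, so x^2 + 470 has no rational root and is therefore irreducible over Q (a degree-2 polynomial over a field is irreducible iff it has no root). Hence m_α(x) = x^2 + 470.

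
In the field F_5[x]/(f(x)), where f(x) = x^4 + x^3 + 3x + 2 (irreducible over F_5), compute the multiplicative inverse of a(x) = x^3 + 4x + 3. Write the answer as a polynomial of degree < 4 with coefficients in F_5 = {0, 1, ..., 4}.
a(x)^(-1) ≡ 4x^3 + x^2 + 4x + 4 (mod f(x))

Since f is irreducible over F_5, F_5[x]/(f) is a field and a(x) ≠ 0 has an inverse. Apply the extended Euclidean algorithm to f(x) and a(x) in F_5[x]: f(x) = (x + 1)·a(x) + (x^2 + x + 4);  a(x) = (x + 4)·(x^2 + x + 4) + (x + 2);  (x^2 + x + 4) = (x + 4)·(x + 2) + (1). The last nonzero remainder is the constant 1 = gcd(f, a) in F_5. Back-substituting through the division chain expresses 1 = s(x)·a(x) + t(x)·f(x) with s(x) ≡ 4x^3 + x^2 + 4x + 4 (mod f), so a(x)^(-1) ≡ s(x) = 4x^3 + x^2 + 4x + 4 (mod f). Check: (x^3 + 4x + 3)·(4x^3 + x^2 + 4x + 4) = 4x^6 + x^5 + 4x^2 + 3x + 2 ≡ 1 (mod x^4 + x^3 + 3x + 2).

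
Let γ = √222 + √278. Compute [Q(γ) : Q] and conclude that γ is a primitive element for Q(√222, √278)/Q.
[Q(γ) : Q] = 4 (equivalently, Q(γ) = Q(√222, √278))

Obviously Q(γ) ⊆ Q(√222, √278), and [Q(√222, √278):Q] = 4 (since 222, 278 are distinct squarefree integers > 1 with 61716 not a perfect square). To show equality we compute the minimal polynomial of γ. From γ = √222 + √278: γ^2 = 222 + 2√(61716) + 278 = 500 + 2√(61716), so γ^2 - 500 = 2√(61716); squaring, (γ^2 - 500)^2 = 4·61716, i.e. γ^4 - 1000γ^2 + 250000 - 246864 = 0, i.e. γ^4 - 1000γ^2 + 3136 = 0. So γ is a root of x^4 - 1000x^2 + 3136. This polynomial is irreducible over Q: it has no rational root (each ±√222 ± √278 is irrational), and any factorization into two quadratics over Q would force √(61716) ∈ Q (pairing opposite roots) or √222, √278 ∈ Q (other pairings), all impossible. Hence [Q(γ):Q] = 4 = [Q(√222, √278):Q], so Q(γ) = Q(√222, √278).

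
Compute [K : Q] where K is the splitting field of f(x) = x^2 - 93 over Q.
[K : Q] = 2

f(x) = x^2 - 93 factors as (x - √93)(x + √93). The splitting field is K = Q(√93). Since 93 is squarefree and > 1, it is not a perfect square, so x^2 - 93 is irreducible over Q and [Q(√93) : Q] = 2. Hence [K : Q] = 2.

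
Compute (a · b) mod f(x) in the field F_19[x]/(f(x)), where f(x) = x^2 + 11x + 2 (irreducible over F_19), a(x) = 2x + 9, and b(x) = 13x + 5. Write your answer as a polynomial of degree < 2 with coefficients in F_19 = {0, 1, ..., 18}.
a · b ≡ 12x + 12 (mod f(x))

Multiply in F_19[x]: a(x)·b(x) = (2x + 9)·(13x + 5) = 7x^2 + 13x + 7. This has degree ≥ 2, so divide by f(x) over F_19: 7x^2 + 13x + 7 = (7)·(x^2 + 11x + 2) + (12x + 12). Hence a·b ≡ 12x + 12 (mod f). (F_19[x]/(f) is a field with 19^2 = 361 elements since f is irreducible of degree 2.)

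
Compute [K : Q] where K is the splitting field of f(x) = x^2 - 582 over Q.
[K : Q] = 2

f(x) = x^2 - 582 factors as (x - √582)(x + √582). The splitting field is K = Q(√582). Since 582 is squarefree and > 1, it is not a perfect square, so x^2 - 582 is irreducible over Q and [Q(√582) : Q] = 2. Hence [K : Q] = 2.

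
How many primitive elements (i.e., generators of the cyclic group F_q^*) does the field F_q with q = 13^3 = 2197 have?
There are φ(2196) = 720 primitive elements

F_q^* is cyclic of order q - 1 = 2196. A cyclic group of order m has exactly φ(m) generators. Here m = 2196 = 2^2 · 3^2 · 61, so the number of primitive elements is φ(2196) = 720.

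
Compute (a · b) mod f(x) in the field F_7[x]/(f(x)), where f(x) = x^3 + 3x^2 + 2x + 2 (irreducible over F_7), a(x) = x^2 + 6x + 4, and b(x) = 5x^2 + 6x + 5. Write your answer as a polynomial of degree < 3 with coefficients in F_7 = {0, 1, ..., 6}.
a · b ≡ 2x^2 + 2x + 6 (mod f(x))

Multiply in F_7[x]: a(x)·b(x) = (x^2 + 6x + 4)·(5x^2 + 6x + 5) = 5x^4 + x^3 + 5x^2 + 5x + 6. This has degree ≥ 3, so divide by f(x) over F_7: 5x^4 + x^3 + 5x^2 + 5x + 6 = (5x)·(x^3 + 3x^2 + 2x + 2) + (2x^2 + 2x + 6). Hence a·b ≡ 2x^2 + 2x + 6 (mod f). (F_7[x]/(f) is a field with 7^3 = 343 elements since f is irreducible of degree 3.)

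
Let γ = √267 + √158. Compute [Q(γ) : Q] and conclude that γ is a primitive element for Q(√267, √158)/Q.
[Q(γ) : Q] = 4 (equivalently, Q(γ) = Q(√267, √158))

Obviously Q(γ) ⊆ Q(√267, √158), and [Q(√267, √158):Q] = 4 (since 267, 158 are distinct squarefree integers > 1 with 42186 not a perfect square). To show equality we compute the minimal polynomial of γ. From γ = √267 + √158: γ^2 = 267 + 2√(42186) + 158 = 425 + 2√(42186), so γ^2 - 425 = 2√(42186); squaring, (γ^2 - 425)^2 = 4·42186, i.e. γ^4 - 850γ^2 + 180625 - 168744 = 0, i.e. γ^4 - 850γ^2 + 11881 = 0. So γ is a root of x^4 - 850x^2 + 11881. This polynomial is irreducible over Q: it has no rational root (each ±√267 ± √158 is irrational), and any factorization into two quadratics over Q would force √(42186) ∈ Q (pairing opposite roots) or √267, √158 ∈ Q (other pairings), all impossible. Hence [Q(γ):Q] = 4 = [Q(√267, √158):Q], so Q(γ) = Q(√267, √158).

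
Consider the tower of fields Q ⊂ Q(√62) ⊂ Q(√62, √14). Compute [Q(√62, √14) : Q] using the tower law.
[Q(√62, √14) : Q] = 4

[Q(√62):Q] = 2 (min poly x^2 - 62, irreducible since 62 is squarefree > 1). For the top step, suppose √14 ∈ Q(√62), say √14 = c + d√62 with c, d ∈ Q. Squaring: 14 = c^2 + 62d^2 + 2cd√62. Since √62 ∉ Q this forces 2cd = 0. If d = 0 then √14 = c ∈ Q, contradicting 14 squarefree > 1. If c = 0 then 14 = 62d^2, so 62·14 = (62d)^2 is a perfect square in Q — but 62·14 = 868 is not a perfect square (since 62 and 14 are distinct squarefree integers). Contradiction. Hence √14 ∉ Q(√62), so x^2 - 14 stays irreducible over Q(√62) and [Q(√62, √14) : Q(√62)] = 2. By the tower law, [Q(√62, √14) : Q] = 2 · 2 = 4.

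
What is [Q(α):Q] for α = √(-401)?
[Q(α):Q] = 2

[Q(α):Q] equals the degree of the minimal polynomial of α. Here α^2 = -401 and x^2 + 401 is irreducible (d = -401 is squarefree, ≠ 1, hence not a square), so deg(m_α) = 2. Thus [Q(α):Q] = 2.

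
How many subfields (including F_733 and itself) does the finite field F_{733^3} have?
F_{733^3} has 2 subfields

The subfields of F_{p^n} are exactly the fields F_{p^d} for d | n (each is the fixed field of the unique index-d subgroup of Gal(F_{p^n}/F_p) ≅ Z/nZ). The divisors of n = 3 are {1, 3}, giving 2 subfields: F_{733^1}, F_{733^3}.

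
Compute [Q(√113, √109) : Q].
[Q(√113, √109) : Q] = 4

[Q(√113):Q] = 2 (min poly x^2 - 113, irreducible since 113 is squarefree > 1). For the top step, suppose √109 ∈ Q(√113), say √109 = c + d√113 with c, d ∈ Q. Squaring: 109 = c^2 + 113d^2 + 2cd√113. Since √113 ∉ Q this forces 2cd = 0. If d = 0 then √109 = c ∈ Q, contradicting 109 squarefree > 1. If c = 0 then 109 = 113d^2, so 113·109 = (113d)^2 is a perfect square in Q — but 113·109 = 12317 is not a perfect square (since 113 and 109 are distinct squarefree integers). Contradiction. Hence √109 ∉ Q(√113), so x^2 - 109 stays irreducible over Q(√113) and [Q(√113, √109) : Q(√113)] = 2. By the tower law, [Q(√113, √109) : Q] = 2 · 2 = 4.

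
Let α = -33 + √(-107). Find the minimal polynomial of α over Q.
m_α(x) = x^2 + 66x + 1196

From α + 33 = √(-107), squaring gives (α + 33)^2 = -107, i.e. α^2 + 66α + 1089 = -107, so α^2 + 66α + 1196 = 0. The discriminant of x^2 + 66x + 1196 is (66)^2 - 4·(1196) = 4356 - 4784 = -428, and 4·(-107) is not a perfect square in Q since -107 is squarefree and ≠ 1. Hence x^2 + 66x + 1196 is irreducible over Q and is the minimal polynomial of α.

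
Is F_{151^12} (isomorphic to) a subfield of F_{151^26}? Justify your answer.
No: F_{151^12} is not a subfield of F_{151^26}

F_{p^m} embeds in F_{p^n} iff m | n. Here 12 ∤ 26 (since 26 = 2·12 + 2 with remainder 2 ≠ 0), so F_{151^12} is not a subfield of F_{151^26}. Equivalently: if it were, the tower law would give 12 = [F_{151^12}:F_151] dividing [F_{151^26}:F_151] = 26, contradiction.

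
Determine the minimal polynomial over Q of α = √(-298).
m_α(x) = x^2 + 298

α satisfies α^2 + 298 = 0, so x^2 + 298 annihilates α. Since d = -298 is squarefree and ≠ 1, it is not a perfect square in Q, so x^2 + 298 has no rational root and is therefore irreducible over Q (a degree-2 polynomial over a field is irreducible iff it has no root). Hence m_α(x) = x^2 + 298.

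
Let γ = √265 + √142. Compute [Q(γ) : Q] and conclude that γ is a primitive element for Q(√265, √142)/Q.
[Q(γ) : Q] = 4 (equivalently, Q(γ) = Q(√265, √142))

Obviously Q(γ) ⊆ Q(√265, √142), and [Q(√265, √142):Q] = 4 (since 265, 142 are distinct squarefree integers > 1 with 37630 not a perfect square). To show equality we compute the minimal polynomial of γ. From γ = √265 + √142: γ^2 = 265 + 2√(37630) + 142 = 407 + 2√(37630), so γ^2 - 407 = 2√(37630); squaring, (γ^2 - 407)^2 = 4·37630, i.e. γ^4 - 814γ^2 + 165649 - 150520 = 0, i.e. γ^4 - 814γ^2 + 15129 = 0. So γ is a root of x^4 - 814x^2 + 15129. This polynomial is irreducible over Q: it has no rational root (each ±√265 ± √142 is irrational), and any factorization into two quadratics over Q would force √(37630) ∈ Q (pairing opposite roots) or √265, √142 ∈ Q (other pairings), all impossible. Hence [Q(γ):Q] = 4 = [Q(√265, √142):Q], so Q(γ) = Q(√265, √142).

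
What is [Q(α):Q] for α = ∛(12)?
[Q(α):Q] = 3

The minimal polynomial of α is x^3 - 12, irreducible over Q since 12 is not a perfect cube (so x^3 - 12 has no rational root). Hence [Q(α):Q] = deg(m_α) = 3.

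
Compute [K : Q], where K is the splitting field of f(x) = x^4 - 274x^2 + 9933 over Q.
[K : Q] = 4

Solving the quadratic in x^2: x^2 = (274 ± √(274^2 - 4·9933))/2 = (274 ± √35344)/2 = (274 ± 188)/2, giving x^2 = 43 or x^2 = 231. So f(x) = (x^2 - 43)(x^2 - 231) and the roots of f are ±√43, ±√231. Hence the splitting field is K = Q(√43, √231). Since 43 and 231 are distinct squarefree integers > 1, their product 9933 is not a perfect square, so √231 ∉ Q(√43). By the tower law [K:Q] = [Q(√43,√231):Q(√43)] · [Q(√43):Q] = 2 · 2 = 4.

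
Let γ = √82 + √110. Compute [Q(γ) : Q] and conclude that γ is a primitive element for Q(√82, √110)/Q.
[Q(γ) : Q] = 4 (equivalently, Q(γ) = Q(√82, √110))

Obviously Q(γ) ⊆ Q(√82, √110), and [Q(√82, √110):Q] = 4 (since 82, 110 are distinct squarefree integers > 1 with 9020 not a perfect square). To show equality we compute the minimal polynomial of γ. From γ = √82 + √110: γ^2 = 82 + 2√(9020) + 110 = 192 + 2√(9020), so γ^2 - 192 = 2√(9020); squaring, (γ^2 - 192)^2 = 4·9020, i.e. γ^4 - 384γ^2 + 36864 - 36080 = 0, i.e. γ^4 - 384γ^2 + 784 = 0. So γ is a root of x^4 - 384x^2 + 784. This polynomial is irreducible over Q: it has no rational root (each ±√82 ± √110 is irrational), and any factorization into two quadratics over Q would force √(9020) ∈ Q (pairing opposite roots) or √82, √110 ∈ Q (other pairings), all impossible. Hence [Q(γ):Q] = 4 = [Q(√82, √110):Q], so Q(γ) = Q(√82, √110).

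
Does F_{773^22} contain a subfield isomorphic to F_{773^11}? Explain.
Yes: F_{773^11} is a subfield of F_{773^22}

F_{p^m} embeds in F_{p^n} iff m | n (since F_{p^n} is the splitting field of x^(p^n) - x, and F_{p^m} ⊂ F_{p^n} forces p^n to be a power of p^m, i.e. m | n; conversely if m | n then every root of x^(p^m) - x is a root of x^(p^n) - x). Here 11 | 22 (since 22 = 2·11), so F_{773^11} is a subfield of F_{773^22}, and [F_{773^22} : F_{773^11}] = 22/11 = 2.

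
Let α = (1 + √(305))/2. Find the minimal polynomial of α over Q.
m_α(x) = x^2 - x - 76

From 2α - 1 = √(305), squaring gives (2α - 1)^2 = 305, i.e. 4α^2 - 4α + 1 = 305, so α^2 - α + (1 - 305)/4 = 0. Since 305 ≡ 1 (mod 4), (1 - 305)/4 = -76 ∈ Z. The polynomial x^2 - x - 76 has discriminant 1 - 4·(-76) = 305, which is not a perfect square in Q (d = 305 is squarefree and ≠ 1), so x^2 - x - 76 is irreducible over Q. It is the minimal polynomial of α.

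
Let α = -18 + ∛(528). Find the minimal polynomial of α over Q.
m_α(x) = x^3 + 54x^2 + 972x + 5304

Set β = α + 18 = ∛(528), so β^3 = 528. Then (α + 18)^3 - 528 = 0, i.e. α is a root of g(x) = (x + 18)^3 - 528 = x^3 + 54x^2 + 972x + 5304. Since g(x) = h(x + 18) where h(x) = x^3 - 528, and h is irreducible over Q (because 528 is not a perfect cube, so h has no rational root, and a monic cubic with no rational root is irreducible), g is also irreducible (irreducibility is preserved under the substitution x → x + 18). Hence m_α(x) = x^3 + 54x^2 + 972x + 5304.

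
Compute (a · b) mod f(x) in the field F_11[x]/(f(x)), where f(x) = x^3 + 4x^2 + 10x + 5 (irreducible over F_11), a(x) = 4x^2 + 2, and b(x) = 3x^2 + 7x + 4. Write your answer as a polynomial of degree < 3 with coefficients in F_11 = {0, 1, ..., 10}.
a · b ≡ 4x^2 + 9 (mod f(x))

Multiply in F_11[x]: a(x)·b(x) = (4x^2 + 2)·(3x^2 + 7x + 4) = x^4 + 6x^3 + 3x + 8. This has degree ≥ 3, so divide by f(x) over F_11: x^4 + 6x^3 + 3x + 8 = (x + 2)·(x^3 + 4x^2 + 10x + 5) + (4x^2 + 9). Hence a·b ≡ 4x^2 + 9 (mod f). (F_11[x]/(f) is a field with 11^3 = 1331 elements since f is irreducible of degree 3.)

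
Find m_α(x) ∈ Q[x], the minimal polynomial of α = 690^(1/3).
m_α(x) = x^3 - 690

α satisfies α^3 = 690, so x^3 - 690 annihilates α. By the rational root test, a rational root p/q (in lowest terms) of x^3 - 690 would satisfy p^3 = 690 q^3, forcing q = 1 and p^3 = 690; but 690 is not a perfect cube, contradiction. A monic cubic over Q with no rational root is irreducible (any nontrivial factorization would include a linear factor). Hence x^3 - 690 is the minimal polynomial of α, and in particular [Q(α):Q] = 3.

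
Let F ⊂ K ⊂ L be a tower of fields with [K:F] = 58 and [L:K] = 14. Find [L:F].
[L:F] = 812

The tower law says that for any tower of field extensions F ⊂ K ⊂ L with finite degrees, [L:F] = [L:K] · [K:F]. Here this gives [L:F] = 14 · 58 = 812.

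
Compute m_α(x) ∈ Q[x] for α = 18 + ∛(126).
m_α(x) = x^3 - 54x^2 + 972x - 5958

Set β = α - 18 = ∛(126), so β^3 = 126. Then (α - 18)^3 - 126 = 0, i.e. α is a root of g(x) = (x - 18)^3 - 126 = x^3 - 54x^2 + 972x - 5958. Since g(x) = h(x - 18) where h(x) = x^3 - 126, and h is irreducible over Q (because 126 is not a perfect cube, so h has no rational root, and a monic cubic with no rational root is irreducible), g is also irreducible (irreducibility is preserved under the substitution x → x - 18). Hence m_α(x) = x^3 - 54x^2 + 972x - 5958.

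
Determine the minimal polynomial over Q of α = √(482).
m_α(x) = x^2 - 482

α satisfies α^2 - 482 = 0, so x^2 - 482 annihilates α. Since d = 482 is squarefree and ≠ 1, it is not a perfect square in Q, so x^2 - 482 has no rational root and is therefore irreducible over Q (a degree-2 polynomial over a field is irreducible iff it has no root). Hence m_α(x) = x^2 - 482.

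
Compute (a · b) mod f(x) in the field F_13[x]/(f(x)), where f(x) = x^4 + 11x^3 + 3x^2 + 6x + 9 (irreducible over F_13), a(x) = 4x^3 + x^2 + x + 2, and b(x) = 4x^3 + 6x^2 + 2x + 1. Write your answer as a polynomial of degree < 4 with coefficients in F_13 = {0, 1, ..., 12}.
a · b ≡ 2x^3 + 8x^2 + 4x + 11 (mod f(x))

Multiply in F_13[x]: a(x)·b(x) = (4x^3 + x^2 + x + 2)·(4x^3 + 6x^2 + 2x + 1) = 3x^6 + 2x^5 + 5x^4 + 7x^3 + 2x^2 + 5x + 2. This has degree ≥ 4, so divide by f(x) over F_13: 3x^6 + 2x^5 + 5x^4 + 7x^3 + 2x^2 + 5x + 2 = (3x^2 + 8x + 12)·(x^4 + 11x^3 + 3x^2 + 6x + 9) + (2x^3 + 8x^2 + 4x + 11). Hence a·b ≡ 2x^3 + 8x^2 + 4x + 11 (mod f). (F_13[x]/(f) is a field with 13^4 = 28561 elements since f is irreducible of degree 4.)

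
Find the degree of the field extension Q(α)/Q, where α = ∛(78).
[Q(α):Q] = 3

The minimal polynomial of α is x^3 - 78, irreducible over Q since 78 is not a perfect cube (so x^3 - 78 has no rational root). Hence [Q(α):Q] = deg(m_α) = 3.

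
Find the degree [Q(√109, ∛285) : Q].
[Q(√109, ∛285) : Q] = 6

Let L = Q(√109, ∛285). Since Q(√109) ⊂ L and [Q(√109):Q] = 2, the tower law gives 2 | [L:Q]. Likewise Q(∛285) ⊂ L with [Q(∛285):Q] = 3 (because 285 is not a perfect cube), so 3 | [L:Q]. As gcd(2,3) = 1, [L:Q] is divisible by 6. Conversely L is generated over Q by √109 and ∛285, so [L:Q] ≤ 2·3 = 6. Therefore [Q(√109, ∛285) : Q] = 6.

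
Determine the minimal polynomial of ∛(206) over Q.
m_α(x) = x^3 - 206

α satisfies α^3 = 206, so x^3 - 206 annihilates α. By the rational root test, a rational root p/q (in lowest terms) of x^3 - 206 would satisfy p^3 = 206 q^3, forcing q = 1 and p^3 = 206; but 206 is not a perfect cube, contradiction. A monic cubic over Q with no rational root is irreducible (any nontrivial factorization would include a linear factor). Hence x^3 - 206 is the minimal polynomial of α, and in particular [Q(α):Q] = 3.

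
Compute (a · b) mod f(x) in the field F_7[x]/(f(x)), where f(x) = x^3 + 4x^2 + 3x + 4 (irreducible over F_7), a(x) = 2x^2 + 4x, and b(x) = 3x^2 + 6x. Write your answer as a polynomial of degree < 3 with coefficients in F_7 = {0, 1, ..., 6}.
a · b ≡ 6x^2 + 4x (mod f(x))

Multiply in F_7[x]: a(x)·b(x) = (2x^2 + 4x)·(3x^2 + 6x) = 6x^4 + 3x^3 + 3x^2. This has degree ≥ 3, so divide by f(x) over F_7: 6x^4 + 3x^3 + 3x^2 = (6x)·(x^3 + 4x^2 + 3x + 4) + (6x^2 + 4x). Hence a·b ≡ 6x^2 + 4x (mod f). (F_7[x]/(f) is a field with 7^3 = 343 elements since f is irreducible of degree 3.)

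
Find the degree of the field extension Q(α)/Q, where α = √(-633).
[Q(α):Q] = 2

[Q(α):Q] equals the degree of the minimal polynomial of α. Here α^2 = -633 and x^2 + 633 is irreducible (d = -633 is squarefree, ≠ 1, hence not a square), so deg(m_α) = 2. Thus [Q(α):Q] = 2.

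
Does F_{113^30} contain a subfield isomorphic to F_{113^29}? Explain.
No: F_{113^29} is not a subfield of F_{113^30}

F_{p^m} embeds in F_{p^n} iff m | n. Here 29 ∤ 30 (since 30 = 1·29 + 1 with remainder 1 ≠ 0), so F_{113^29} is not a subfield of F_{113^30}. Equivalently: if it were, the tower law would give 29 = [F_{113^29}:F_113] dividing [F_{113^30}:F_113] = 30, contradiction.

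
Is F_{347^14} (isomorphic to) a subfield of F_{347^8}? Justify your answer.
No: F_{347^14} is not a subfield of F_{347^8}

F_{p^m} embeds in F_{p^n} iff m | n. Here 14 ∤ 8 (since 8 = 0·14 + 8 with remainder 8 ≠ 0), so F_{347^14} is not a subfield of F_{347^8}. Equivalently: if it were, the tower law would give 14 = [F_{347^14}:F_347] dividing [F_{347^8}:F_347] = 8, contradiction.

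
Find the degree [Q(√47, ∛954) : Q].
[Q(√47, ∛954) : Q] = 6

Let L = Q(√47, ∛954). Since Q(√47) ⊂ L and [Q(√47):Q] = 2, the tower law gives 2 | [L:Q]. Likewise Q(∛954) ⊂ L with [Q(∛954):Q] = 3 (because 954 is not a perfect cube), so 3 | [L:Q]. As gcd(2,3) = 1, [L:Q] is divisible by 6. Conversely L is generated over Q by √47 and ∛954, so [L:Q] ≤ 2·3 = 6. Therefore [Q(√47, ∛954) : Q] = 6.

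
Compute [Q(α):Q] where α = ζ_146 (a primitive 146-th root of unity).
[Q(α):Q] = 72

The minimal polynomial of ζ_146 over Q is the 146-th cyclotomic polynomial Φ_146(x), which is irreducible over Q and has degree φ(146) = 72. Hence [Q(α):Q] = φ(146) = 72.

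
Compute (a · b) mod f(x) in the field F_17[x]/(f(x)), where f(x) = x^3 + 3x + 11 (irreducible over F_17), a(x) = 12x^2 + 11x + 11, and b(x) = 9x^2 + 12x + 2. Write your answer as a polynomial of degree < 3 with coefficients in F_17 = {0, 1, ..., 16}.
a · b ≡ 16x^2 + 5x + 1 (mod f(x))

Multiply in F_17[x]: a(x)·b(x) = (12x^2 + 11x + 11)·(9x^2 + 12x + 2) = 6x^4 + 5x^3 + x + 5. This has degree ≥ 3, so divide by f(x) over F_17: 6x^4 + 5x^3 + x + 5 = (6x + 5)·(x^3 + 3x + 11) + (16x^2 + 5x + 1). Hence a·b ≡ 16x^2 + 5x + 1 (mod f). (F_17[x]/(f) is a field with 17^3 = 4913 elements since f is irreducible of degree 3.)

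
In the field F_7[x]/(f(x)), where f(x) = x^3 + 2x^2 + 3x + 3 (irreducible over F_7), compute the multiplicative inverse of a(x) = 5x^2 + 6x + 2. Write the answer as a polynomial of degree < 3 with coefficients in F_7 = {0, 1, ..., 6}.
a(x)^(-1) ≡ 3x^2 + 4x + 2 (mod f(x))

Since f is irreducible over F_7, F_7[x]/(f) is a field and a(x) ≠ 0 has an inverse. Apply the extended Euclidean algorithm to f(x) and a(x) in F_7[x]: f(x) = (3x + 1)·a(x) + (5x + 1);  a(x) = (x + 1)·(5x + 1) + (1). The last nonzero remainder is the constant 1 = gcd(f, a) in F_7. Back-substituting through the division chain expresses 1 = s(x)·a(x) + t(x)·f(x) with s(x) ≡ 3x^2 + 4x + 2 (mod f), so a(x)^(-1) ≡ s(x) = 3x^2 + 4x + 2 (mod f). Check: (5x^2 + 6x + 2)·(3x^2 + 4x + 2) = x^4 + 3x^3 + 5x^2 + 6x + 4 ≡ 1 (mod x^3 + 2x^2 + 3x + 3).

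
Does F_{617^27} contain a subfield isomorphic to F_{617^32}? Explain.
No: F_{617^32} is not a subfield of F_{617^27}

F_{p^m} embeds in F_{p^n} iff m | n. Here 32 ∤ 27 (since 27 = 0·32 + 27 with remainder 27 ≠ 0), so F_{617^32} is not a subfield of F_{617^27}. Equivalently: if it were, the tower law would give 32 = [F_{617^32}:F_617] dividing [F_{617^27}:F_617] = 27, contradiction.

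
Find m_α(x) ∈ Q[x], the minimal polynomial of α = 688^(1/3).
m_α(x) = x^3 - 688

α satisfies α^3 = 688, so x^3 - 688 annihilates α. By the rational root test, a rational root p/q (in lowest terms) of x^3 - 688 would satisfy p^3 = 688 q^3, forcing q = 1 and p^3 = 688; but 688 is not a perfect cube, contradiction. A monic cubic over Q with no rational root is irreducible (any nontrivial factorization would include a linear factor). Hence x^3 - 688 is the minimal polynomial of α, and in particular [Q(α):Q] = 3.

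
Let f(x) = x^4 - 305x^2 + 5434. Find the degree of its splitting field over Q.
[K : Q] = 4

Solving the quadratic in x^2: x^2 = (305 ± √(305^2 - 4·5434))/2 = (305 ± √71289)/2 = (305 ± 267)/2, giving x^2 = 19 or x^2 = 286. So f(x) = (x^2 - 19)(x^2 - 286) and the roots of f are ±√19, ±√286. Hence the splitting field is K = Q(√19, √286). Since 19 and 286 are distinct squarefree integers > 1, their product 5434 is not a perfect square, so √286 ∉ Q(√19). By the tower law [K:Q] = [Q(√19,√286):Q(√19)] · [Q(√19):Q] = 2 · 2 = 4.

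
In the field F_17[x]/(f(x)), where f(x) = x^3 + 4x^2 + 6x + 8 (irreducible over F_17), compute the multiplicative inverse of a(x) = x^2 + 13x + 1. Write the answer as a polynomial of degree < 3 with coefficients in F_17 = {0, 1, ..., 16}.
a(x)^(-1) ≡ 6x^2 + 7x + 13 (mod f(x))

Since f is irreducible over F_17, F_17[x]/(f) is a field and a(x) ≠ 0 has an inverse. Apply the extended Euclidean algorithm to f(x) and a(x) in F_17[x]: f(x) = (x + 8)·a(x) + (3x);  a(x) = (6x + 10)·(3x) + (1). The last nonzero remainder is the constant 1 = gcd(f, a) in F_17. Back-substituting through the division chain expresses 1 = s(x)·a(x) + t(x)·f(x) with s(x) ≡ 6x^2 + 7x + 13 (mod f), so a(x)^(-1) ≡ s(x) = 6x^2 + 7x + 13 (mod f). Check: (x^2 + 13x + 1)·(6x^2 + 7x + 13) = 6x^4 + 8x^2 + 6x + 13 ≡ 1 (mod x^3 + 4x^2 + 6x + 8).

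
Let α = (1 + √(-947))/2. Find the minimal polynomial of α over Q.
m_α(x) = x^2 - x + 237

From 2α - 1 = √(-947), squaring gives (2α - 1)^2 = -947, i.e. 4α^2 - 4α + 1 = -947, so α^2 - α + (1 + 947)/4 = 0. Since -947 ≡ 1 (mod 4), (1 + 947)/4 = 237 ∈ Z. The polynomial x^2 - x + 237 has discriminant 1 - 4·(237) = -947, which is not a perfect square in Q (d = -947 is squarefree and ≠ 1), so x^2 - x + 237 is irreducible over Q. It is the minimal polynomial of α.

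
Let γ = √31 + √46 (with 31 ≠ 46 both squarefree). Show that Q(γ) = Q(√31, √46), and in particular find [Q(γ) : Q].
[Q(γ) : Q] = 4 (equivalently, Q(γ) = Q(√31, √46))

Obviously Q(γ) ⊆ Q(√31, √46), and [Q(√31, √46):Q] = 4 (since 31, 46 are distinct squarefree integers > 1 with 1426 not a perfect square). To show equality we compute the minimal polynomial of γ. From γ = √31 + √46: γ^2 = 31 + 2√(1426) + 46 = 77 + 2√(1426), so γ^2 - 77 = 2√(1426); squaring, (γ^2 - 77)^2 = 4·1426, i.e. γ^4 - 154γ^2 + 5929 - 5704 = 0, i.e. γ^4 - 154γ^2 + 225 = 0. So γ is a root of x^4 - 154x^2 + 225. This polynomial is irreducible over Q: it has no rational root (each ±√31 ± √46 is irrational), and any factorization into two quadratics over Q would force √(1426) ∈ Q (pairing opposite roots) or √31, √46 ∈ Q (other pairings), all impossible. Hence [Q(γ):Q] = 4 = [Q(√31, √46):Q], so Q(γ) = Q(√31, √46).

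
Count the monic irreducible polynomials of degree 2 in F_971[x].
There are 470935 monic irreducible polynomials of degree 2 over F_971

Each element of F_{971^2} that lies in no proper subfield is a root of exactly one monic irreducible of degree 2 over F_971, and each such polynomial has 2 distinct roots in F_{971^2}. By Möbius inversion the count is N_971(2) = (1/2) Σ_{d|2} μ(2/d) · 971^d = (1/2)(μ(2)·971^1 + μ(1)·971^2) = 941870/2 = 470935.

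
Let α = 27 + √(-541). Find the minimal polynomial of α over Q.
m_α(x) = x^2 - 54x + 1270

From α - 27 = √(-541), squaring gives (α - 27)^2 = -541, i.e. α^2 - 54α + 729 = -541, so α^2 - 54α + 1270 = 0. The discriminant of x^2 - 54x + 1270 is (-54)^2 - 4·(1270) = 2916 - 5080 = -2164, and 4·(-541) is not a perfect square in Q since -541 is squarefree and ≠ 1. Hence x^2 - 54x + 1270 is irreducible over Q and is the minimal polynomial of α.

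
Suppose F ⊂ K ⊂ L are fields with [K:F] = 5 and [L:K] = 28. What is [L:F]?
[L:F] = 140

The tower law says that for any tower of field extensions F ⊂ K ⊂ L with finite degrees, [L:F] = [L:K] · [K:F]. Here this gives [L:F] = 28 · 5 = 140.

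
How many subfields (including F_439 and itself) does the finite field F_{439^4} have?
F_{439^4} has 3 subfields

The subfields of F_{p^n} are exactly the fields F_{p^d} for d | n (each is the fixed field of the unique index-d subgroup of Gal(F_{p^n}/F_p) ≅ Z/nZ). The divisors of n = 4 are {1, 2, 4}, giving 3 subfields: F_{439^1}, F_{439^2}, F_{439^4}.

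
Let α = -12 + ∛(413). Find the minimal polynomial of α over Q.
m_α(x) = x^3 + 36x^2 + 432x + 1315

Set β = α + 12 = ∛(413), so β^3 = 413. Then (α + 12)^3 - 413 = 0, i.e. α is a root of g(x) = (x + 12)^3 - 413 = x^3 + 36x^2 + 432x + 1315. Since g(x) = h(x + 12) where h(x) = x^3 - 413, and h is irreducible over Q (because 413 is not a perfect cube, so h has no rational root, and a monic cubic with no rational root is irreducible), g is also irreducible (irreducibility is preserved under the substitution x → x + 12). Hence m_α(x) = x^3 + 36x^2 + 432x + 1315.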